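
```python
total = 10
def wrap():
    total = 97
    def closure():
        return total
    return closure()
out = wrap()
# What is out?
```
97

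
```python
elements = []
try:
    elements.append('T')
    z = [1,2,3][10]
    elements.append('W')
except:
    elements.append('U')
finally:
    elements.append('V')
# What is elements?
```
['T', 'U', 'V']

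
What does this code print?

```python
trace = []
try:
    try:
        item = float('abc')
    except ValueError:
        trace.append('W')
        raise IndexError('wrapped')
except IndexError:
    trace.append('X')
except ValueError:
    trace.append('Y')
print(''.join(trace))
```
WX

New IndexError raised, caught by outer IndexError handler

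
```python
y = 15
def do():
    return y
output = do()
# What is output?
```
15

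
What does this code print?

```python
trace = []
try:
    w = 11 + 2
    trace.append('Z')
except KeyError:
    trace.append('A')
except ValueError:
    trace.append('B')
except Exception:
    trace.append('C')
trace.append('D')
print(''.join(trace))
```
ZD

No exception, try block completes normally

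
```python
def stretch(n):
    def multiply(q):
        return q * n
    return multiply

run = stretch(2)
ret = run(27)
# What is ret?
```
54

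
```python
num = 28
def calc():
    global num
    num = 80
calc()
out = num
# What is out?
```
80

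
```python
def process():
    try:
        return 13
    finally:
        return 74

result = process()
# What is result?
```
74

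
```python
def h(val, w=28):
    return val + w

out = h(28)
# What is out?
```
56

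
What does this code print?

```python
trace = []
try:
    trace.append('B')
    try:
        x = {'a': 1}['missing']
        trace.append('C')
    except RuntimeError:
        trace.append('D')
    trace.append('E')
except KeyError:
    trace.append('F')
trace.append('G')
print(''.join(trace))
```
BFG

Inner handler doesn't match, propagates to outer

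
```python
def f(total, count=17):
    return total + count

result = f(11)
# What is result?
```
28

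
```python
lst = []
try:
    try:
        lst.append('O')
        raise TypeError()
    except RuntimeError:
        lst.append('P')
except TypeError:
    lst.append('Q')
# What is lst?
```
['O', 'Q']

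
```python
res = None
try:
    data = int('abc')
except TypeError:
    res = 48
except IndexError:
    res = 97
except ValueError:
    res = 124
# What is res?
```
124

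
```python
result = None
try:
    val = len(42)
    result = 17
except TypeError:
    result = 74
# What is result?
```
74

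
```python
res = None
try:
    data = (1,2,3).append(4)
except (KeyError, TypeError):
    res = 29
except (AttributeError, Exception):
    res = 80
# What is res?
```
80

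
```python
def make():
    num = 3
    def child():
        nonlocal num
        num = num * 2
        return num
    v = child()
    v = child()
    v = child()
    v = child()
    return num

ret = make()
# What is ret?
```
48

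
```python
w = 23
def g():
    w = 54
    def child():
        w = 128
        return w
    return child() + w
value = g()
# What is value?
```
182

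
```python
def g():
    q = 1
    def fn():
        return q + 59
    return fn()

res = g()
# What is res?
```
60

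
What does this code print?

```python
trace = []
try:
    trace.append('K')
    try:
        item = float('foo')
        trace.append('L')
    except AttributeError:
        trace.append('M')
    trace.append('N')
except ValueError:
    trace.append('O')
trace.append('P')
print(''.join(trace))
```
KOP

Inner handler doesn't match, propagates to outer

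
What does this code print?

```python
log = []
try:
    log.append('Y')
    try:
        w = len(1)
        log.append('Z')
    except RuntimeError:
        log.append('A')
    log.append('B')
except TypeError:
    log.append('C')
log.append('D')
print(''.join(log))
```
YCD

Inner handler doesn't match, propagates to outer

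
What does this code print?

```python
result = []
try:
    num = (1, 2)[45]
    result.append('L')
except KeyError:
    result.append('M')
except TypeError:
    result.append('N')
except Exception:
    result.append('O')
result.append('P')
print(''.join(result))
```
OP

IndexError not specifically caught, falls to Exception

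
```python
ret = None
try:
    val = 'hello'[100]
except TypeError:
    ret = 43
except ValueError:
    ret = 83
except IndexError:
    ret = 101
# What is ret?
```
101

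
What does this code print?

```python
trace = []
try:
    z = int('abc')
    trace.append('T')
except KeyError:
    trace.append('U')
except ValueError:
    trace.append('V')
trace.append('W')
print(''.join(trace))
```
VW

ValueError is caught by its specific handler, not KeyError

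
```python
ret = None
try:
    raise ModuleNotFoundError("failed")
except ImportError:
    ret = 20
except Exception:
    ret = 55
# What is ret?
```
20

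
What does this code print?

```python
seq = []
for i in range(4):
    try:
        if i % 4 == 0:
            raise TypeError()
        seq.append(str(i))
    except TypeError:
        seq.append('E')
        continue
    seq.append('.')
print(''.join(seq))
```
E1.2.3.

continue in except skips rest of loop body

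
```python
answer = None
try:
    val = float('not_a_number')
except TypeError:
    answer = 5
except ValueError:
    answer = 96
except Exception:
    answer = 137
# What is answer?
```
96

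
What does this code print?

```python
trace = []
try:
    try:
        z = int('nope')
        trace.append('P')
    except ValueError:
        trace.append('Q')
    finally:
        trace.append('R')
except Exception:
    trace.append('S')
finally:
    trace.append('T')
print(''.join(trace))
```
QRT

Both finally blocks run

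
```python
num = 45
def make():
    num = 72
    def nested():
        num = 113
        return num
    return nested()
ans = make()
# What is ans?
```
113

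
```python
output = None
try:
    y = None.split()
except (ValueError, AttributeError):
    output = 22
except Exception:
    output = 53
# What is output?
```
22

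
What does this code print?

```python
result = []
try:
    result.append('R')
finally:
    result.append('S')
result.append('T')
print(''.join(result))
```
RST

try/finally without except, no exception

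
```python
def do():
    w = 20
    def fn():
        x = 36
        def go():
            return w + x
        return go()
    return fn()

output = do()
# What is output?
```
56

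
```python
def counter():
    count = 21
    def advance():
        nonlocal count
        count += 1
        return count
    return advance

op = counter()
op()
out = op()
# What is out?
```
23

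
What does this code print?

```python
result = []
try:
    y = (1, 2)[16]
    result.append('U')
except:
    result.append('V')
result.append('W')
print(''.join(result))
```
VW

Exception raised in try, caught by bare except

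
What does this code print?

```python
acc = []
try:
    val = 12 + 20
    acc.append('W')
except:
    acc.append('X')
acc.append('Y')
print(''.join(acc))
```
WY

No exception, try block completes normally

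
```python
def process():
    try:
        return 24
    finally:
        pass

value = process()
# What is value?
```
24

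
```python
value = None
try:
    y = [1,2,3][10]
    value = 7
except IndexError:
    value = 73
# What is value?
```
73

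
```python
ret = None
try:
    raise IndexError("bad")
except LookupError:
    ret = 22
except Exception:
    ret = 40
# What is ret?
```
22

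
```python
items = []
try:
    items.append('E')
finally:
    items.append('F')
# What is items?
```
['E', 'F']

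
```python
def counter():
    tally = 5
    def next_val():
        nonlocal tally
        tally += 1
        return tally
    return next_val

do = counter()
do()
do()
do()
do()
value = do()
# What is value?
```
10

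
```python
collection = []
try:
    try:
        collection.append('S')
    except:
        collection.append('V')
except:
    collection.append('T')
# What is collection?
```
['S']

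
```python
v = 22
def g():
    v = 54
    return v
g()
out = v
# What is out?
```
22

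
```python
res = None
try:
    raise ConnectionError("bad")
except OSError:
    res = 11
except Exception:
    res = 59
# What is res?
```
11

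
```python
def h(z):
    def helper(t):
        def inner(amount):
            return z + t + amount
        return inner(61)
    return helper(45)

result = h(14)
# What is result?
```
120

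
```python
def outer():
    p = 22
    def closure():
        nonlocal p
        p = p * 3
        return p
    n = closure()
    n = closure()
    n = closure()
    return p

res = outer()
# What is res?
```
594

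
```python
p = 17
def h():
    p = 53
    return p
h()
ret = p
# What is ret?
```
17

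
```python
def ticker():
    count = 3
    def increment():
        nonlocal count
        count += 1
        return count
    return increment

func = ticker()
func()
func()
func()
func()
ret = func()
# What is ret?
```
8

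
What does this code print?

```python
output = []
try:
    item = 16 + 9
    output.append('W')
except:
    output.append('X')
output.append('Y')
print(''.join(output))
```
WY

No exception, try block completes normally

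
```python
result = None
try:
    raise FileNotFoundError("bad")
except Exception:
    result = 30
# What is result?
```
30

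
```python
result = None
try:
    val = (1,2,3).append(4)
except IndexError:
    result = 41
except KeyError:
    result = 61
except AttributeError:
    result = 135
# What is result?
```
135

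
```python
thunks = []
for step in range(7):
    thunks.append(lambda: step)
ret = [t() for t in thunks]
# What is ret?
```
[6, 6, 6, 6, 6, 6, 6]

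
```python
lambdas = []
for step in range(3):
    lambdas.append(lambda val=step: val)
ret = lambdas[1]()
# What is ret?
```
1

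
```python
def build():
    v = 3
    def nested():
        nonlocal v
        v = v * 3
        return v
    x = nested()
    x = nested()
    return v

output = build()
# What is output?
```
27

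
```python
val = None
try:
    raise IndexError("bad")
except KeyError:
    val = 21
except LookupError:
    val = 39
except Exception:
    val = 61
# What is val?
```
39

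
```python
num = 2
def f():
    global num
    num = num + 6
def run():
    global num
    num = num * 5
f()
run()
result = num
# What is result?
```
40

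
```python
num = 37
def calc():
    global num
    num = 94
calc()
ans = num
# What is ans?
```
94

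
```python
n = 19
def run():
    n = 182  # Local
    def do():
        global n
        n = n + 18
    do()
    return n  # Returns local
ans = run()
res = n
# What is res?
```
37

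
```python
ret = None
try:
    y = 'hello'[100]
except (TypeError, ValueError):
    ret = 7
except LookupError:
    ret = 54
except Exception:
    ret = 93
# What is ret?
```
54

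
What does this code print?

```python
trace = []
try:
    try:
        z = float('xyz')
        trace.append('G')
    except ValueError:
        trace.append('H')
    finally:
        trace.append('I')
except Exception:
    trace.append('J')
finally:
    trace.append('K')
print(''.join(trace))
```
HIK

Both finally blocks run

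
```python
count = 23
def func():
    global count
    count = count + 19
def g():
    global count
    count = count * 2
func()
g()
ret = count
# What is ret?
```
84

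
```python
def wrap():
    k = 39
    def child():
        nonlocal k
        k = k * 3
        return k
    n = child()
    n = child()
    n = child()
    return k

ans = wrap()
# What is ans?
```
1053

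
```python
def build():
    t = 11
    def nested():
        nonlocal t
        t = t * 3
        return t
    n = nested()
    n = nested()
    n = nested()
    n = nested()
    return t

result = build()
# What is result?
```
891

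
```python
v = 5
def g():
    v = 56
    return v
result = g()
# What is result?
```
56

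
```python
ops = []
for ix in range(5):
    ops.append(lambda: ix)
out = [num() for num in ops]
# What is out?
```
[4, 4, 4, 4, 4]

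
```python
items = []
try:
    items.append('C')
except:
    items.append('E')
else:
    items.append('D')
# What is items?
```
['C', 'D']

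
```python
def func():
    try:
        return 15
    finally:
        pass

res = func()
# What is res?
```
15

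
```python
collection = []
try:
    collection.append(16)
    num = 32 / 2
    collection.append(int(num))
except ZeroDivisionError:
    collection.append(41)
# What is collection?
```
[16, 16]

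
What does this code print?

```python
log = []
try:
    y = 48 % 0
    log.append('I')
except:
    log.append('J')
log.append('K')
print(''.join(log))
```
JK

Exception raised in try, caught by bare except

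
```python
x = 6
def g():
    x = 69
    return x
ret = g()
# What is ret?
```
69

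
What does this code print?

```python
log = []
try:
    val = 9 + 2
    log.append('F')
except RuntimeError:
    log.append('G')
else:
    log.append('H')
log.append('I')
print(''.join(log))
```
FHI

else block runs when no exception occurs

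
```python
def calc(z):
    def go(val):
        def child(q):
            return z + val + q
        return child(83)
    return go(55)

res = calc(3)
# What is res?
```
141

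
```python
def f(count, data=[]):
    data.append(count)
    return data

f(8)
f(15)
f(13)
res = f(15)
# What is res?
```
[8, 15, 13, 15]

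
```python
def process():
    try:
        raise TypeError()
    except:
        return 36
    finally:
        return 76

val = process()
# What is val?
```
76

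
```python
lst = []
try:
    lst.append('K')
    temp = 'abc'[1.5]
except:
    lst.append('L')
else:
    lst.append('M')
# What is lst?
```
['K', 'L']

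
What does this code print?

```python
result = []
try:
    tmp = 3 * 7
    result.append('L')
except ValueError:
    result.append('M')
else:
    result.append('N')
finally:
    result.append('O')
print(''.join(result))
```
LNO

else runs before finally when no exception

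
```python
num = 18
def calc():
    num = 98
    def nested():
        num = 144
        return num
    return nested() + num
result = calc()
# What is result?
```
242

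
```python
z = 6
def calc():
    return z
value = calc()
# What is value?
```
6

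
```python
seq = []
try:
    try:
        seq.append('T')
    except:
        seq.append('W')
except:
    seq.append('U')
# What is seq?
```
['T']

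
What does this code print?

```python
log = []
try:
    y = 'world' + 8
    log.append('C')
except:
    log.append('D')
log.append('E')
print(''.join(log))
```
DE

Exception raised in try, caught by bare except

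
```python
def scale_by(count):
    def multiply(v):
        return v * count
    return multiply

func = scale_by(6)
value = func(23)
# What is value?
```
138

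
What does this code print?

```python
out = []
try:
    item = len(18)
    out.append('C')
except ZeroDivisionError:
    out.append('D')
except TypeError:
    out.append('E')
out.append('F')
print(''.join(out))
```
EF

TypeError is caught by its specific handler, not ZeroDivisionError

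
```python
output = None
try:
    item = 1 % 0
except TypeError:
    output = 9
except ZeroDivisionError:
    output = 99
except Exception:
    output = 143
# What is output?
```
99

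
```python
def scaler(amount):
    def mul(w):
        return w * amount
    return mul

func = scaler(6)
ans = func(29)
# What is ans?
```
174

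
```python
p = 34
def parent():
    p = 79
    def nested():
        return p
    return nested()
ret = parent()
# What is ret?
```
79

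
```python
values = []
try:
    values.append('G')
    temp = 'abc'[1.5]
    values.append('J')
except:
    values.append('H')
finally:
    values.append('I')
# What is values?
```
['G', 'H', 'I']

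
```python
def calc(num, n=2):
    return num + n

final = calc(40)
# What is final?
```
42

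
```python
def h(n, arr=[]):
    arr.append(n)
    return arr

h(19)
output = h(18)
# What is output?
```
[19, 18]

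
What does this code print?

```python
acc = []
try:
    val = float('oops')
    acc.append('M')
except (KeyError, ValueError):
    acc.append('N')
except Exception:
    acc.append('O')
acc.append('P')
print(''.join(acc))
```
NP

ValueError matches tuple containing it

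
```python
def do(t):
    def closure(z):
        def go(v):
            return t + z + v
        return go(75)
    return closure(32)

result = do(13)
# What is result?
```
120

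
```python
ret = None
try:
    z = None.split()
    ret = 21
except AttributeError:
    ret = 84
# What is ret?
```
84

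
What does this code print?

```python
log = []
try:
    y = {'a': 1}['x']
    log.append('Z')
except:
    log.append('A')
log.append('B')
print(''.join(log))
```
AB

Exception raised in try, caught by bare except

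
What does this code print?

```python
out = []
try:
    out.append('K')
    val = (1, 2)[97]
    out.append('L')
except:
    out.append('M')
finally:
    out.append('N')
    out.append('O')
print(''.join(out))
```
KMNO

Code before exception runs, then except, then all of finally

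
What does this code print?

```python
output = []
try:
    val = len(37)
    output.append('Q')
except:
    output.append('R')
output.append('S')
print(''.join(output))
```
RS

Exception raised in try, caught by bare except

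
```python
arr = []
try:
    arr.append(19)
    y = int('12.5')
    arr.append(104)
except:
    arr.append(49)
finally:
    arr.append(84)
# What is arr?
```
[19, 49, 84]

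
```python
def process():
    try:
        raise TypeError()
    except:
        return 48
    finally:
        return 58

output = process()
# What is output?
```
58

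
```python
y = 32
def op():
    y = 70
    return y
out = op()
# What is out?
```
70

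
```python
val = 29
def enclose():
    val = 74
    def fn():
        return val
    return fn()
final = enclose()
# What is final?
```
74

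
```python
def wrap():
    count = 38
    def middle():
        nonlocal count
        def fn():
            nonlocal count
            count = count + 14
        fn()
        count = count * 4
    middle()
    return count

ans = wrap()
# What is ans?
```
208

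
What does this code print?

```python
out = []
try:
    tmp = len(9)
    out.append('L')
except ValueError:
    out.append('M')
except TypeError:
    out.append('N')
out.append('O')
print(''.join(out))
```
NO

TypeError is caught by its specific handler, not ValueError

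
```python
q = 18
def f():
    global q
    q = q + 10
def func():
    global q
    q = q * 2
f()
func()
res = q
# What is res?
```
56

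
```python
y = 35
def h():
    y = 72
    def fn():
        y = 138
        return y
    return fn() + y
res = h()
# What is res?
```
210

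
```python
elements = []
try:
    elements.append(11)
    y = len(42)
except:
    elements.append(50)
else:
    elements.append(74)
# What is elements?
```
[11, 50]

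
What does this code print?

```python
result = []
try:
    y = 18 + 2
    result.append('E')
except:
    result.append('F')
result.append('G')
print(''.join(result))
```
EG

No exception, try block completes normally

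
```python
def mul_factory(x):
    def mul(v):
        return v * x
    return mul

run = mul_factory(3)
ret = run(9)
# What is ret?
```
27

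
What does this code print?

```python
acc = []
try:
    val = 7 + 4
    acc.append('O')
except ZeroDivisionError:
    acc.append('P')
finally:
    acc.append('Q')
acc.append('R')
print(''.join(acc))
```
OQR

finally runs after normal execution too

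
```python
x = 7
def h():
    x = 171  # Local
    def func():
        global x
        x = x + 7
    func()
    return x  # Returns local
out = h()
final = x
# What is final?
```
14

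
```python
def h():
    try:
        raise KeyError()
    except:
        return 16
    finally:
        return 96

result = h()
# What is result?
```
96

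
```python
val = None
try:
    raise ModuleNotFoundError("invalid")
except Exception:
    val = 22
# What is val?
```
22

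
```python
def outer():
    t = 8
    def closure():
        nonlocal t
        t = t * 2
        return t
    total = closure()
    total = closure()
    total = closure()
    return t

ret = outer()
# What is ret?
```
64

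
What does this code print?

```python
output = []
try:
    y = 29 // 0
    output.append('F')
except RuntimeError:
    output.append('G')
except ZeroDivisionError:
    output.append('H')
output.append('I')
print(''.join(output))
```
HI

ZeroDivisionError is caught by its specific handler, not RuntimeError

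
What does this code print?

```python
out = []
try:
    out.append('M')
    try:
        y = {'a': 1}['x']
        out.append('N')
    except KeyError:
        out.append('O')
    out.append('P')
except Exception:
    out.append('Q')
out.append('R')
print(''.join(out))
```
MOPR

Inner exception caught by inner handler, outer continues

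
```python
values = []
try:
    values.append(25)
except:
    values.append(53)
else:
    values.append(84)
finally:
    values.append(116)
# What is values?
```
[25, 84, 116]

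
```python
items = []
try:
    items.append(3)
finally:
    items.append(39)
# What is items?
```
[3, 39]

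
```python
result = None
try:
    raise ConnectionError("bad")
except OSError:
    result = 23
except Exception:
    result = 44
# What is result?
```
23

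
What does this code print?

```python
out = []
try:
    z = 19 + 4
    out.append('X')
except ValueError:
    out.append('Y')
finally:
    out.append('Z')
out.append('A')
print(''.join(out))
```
XZA

finally runs after normal execution too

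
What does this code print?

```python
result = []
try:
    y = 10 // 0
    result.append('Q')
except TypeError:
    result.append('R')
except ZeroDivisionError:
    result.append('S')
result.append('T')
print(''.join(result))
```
ST

ZeroDivisionError is caught by its specific handler, not TypeError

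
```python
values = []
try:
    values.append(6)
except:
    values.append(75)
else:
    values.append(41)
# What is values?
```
[6, 41]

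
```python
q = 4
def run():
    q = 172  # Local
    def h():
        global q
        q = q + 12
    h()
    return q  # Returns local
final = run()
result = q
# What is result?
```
16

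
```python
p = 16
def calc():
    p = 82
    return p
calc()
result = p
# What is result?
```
16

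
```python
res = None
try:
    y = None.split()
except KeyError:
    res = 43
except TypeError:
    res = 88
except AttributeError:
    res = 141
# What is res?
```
141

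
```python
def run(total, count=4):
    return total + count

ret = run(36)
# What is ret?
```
40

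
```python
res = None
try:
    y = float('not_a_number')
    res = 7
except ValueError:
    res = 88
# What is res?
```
88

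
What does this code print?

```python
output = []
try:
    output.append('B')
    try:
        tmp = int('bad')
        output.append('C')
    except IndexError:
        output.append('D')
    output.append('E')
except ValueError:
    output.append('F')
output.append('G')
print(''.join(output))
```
BFG

Inner handler doesn't match, propagates to outer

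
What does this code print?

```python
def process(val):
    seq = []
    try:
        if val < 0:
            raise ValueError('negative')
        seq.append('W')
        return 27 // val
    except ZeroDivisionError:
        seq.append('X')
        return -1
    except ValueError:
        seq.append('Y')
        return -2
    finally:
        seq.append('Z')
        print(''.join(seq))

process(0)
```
WXZ

val=0 causes ZeroDivisionError, caught, finally prints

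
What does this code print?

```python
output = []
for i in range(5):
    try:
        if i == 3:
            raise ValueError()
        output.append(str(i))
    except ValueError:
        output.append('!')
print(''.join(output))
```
012!4

Exception on i=3 caught, loop continues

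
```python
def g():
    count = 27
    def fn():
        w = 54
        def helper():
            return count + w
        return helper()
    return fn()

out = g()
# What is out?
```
81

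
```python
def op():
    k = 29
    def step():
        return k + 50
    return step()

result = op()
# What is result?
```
79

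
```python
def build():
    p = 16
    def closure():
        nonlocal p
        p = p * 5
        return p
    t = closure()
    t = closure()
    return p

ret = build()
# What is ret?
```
400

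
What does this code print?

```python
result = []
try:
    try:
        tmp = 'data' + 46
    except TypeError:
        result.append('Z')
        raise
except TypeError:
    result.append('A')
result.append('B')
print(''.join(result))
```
ZAB

raise without argument re-raises current exception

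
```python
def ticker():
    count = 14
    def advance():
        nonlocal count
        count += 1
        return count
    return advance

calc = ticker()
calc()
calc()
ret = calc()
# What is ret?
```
17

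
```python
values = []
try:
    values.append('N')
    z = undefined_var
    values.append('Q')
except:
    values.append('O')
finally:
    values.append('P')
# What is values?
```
['N', 'O', 'P']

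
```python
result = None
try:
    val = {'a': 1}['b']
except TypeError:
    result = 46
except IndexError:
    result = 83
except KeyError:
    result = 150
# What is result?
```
150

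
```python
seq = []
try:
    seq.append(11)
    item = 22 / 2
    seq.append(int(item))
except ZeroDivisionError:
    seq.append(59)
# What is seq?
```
[11, 11]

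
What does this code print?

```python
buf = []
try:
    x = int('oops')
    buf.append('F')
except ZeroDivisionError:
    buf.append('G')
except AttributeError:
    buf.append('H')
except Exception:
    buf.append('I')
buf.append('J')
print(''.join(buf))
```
IJ

ValueError not specifically caught, falls to Exception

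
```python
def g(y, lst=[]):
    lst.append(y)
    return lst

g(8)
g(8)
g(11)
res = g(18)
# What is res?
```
[8, 8, 11, 18]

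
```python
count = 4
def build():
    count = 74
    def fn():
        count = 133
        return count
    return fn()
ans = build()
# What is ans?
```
133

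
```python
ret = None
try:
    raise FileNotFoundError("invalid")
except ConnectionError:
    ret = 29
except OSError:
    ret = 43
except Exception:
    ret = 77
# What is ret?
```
43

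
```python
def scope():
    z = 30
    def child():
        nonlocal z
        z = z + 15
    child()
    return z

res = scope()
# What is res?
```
45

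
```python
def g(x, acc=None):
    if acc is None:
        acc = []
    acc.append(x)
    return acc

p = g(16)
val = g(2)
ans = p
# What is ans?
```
[16]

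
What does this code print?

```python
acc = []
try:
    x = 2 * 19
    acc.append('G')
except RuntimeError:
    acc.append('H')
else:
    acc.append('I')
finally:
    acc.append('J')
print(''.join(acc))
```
GIJ

else runs before finally when no exception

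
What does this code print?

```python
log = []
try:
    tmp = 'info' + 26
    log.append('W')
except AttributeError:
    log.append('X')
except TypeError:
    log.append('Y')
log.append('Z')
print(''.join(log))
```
YZ

TypeError is caught by its specific handler, not AttributeError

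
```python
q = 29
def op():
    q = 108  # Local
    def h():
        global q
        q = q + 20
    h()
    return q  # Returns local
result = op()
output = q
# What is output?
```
49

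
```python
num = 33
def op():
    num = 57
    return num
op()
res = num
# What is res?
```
33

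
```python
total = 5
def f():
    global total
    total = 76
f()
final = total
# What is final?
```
76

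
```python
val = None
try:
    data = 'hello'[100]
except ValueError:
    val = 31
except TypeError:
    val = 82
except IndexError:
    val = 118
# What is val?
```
118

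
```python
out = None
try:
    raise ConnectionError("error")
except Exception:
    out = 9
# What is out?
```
9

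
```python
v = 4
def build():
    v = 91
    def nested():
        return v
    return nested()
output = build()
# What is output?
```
91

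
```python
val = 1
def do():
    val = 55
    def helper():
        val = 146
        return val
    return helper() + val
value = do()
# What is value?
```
201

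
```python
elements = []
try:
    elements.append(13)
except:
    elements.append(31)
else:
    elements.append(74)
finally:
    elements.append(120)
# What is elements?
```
[13, 74, 120]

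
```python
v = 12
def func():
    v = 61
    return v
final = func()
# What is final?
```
61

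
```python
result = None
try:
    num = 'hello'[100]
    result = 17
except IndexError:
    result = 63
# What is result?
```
63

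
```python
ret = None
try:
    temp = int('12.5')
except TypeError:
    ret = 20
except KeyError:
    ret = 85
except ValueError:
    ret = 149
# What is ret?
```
149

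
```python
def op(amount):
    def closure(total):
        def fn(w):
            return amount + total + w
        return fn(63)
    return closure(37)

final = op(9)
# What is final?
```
109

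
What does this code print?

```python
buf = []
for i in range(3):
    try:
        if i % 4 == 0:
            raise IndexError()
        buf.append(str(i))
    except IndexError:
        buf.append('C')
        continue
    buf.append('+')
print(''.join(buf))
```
C1+2+

continue in except skips rest of loop body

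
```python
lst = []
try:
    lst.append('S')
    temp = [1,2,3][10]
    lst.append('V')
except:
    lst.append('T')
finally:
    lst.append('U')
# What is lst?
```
['S', 'T', 'U']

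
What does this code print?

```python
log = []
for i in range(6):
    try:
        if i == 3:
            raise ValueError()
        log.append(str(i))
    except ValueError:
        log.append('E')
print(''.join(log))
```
012E45

Exception on i=3 caught, loop continues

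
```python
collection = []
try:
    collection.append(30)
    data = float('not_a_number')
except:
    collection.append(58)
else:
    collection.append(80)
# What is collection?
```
[30, 58]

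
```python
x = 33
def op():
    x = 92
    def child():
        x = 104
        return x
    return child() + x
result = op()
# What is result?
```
196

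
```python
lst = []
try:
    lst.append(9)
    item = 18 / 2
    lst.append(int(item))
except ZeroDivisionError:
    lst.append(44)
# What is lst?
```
[9, 9]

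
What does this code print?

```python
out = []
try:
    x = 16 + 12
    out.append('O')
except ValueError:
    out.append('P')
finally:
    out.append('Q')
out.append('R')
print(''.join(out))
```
OQR

finally runs after normal execution too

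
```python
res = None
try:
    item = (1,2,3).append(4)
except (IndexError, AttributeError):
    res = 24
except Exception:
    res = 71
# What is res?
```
24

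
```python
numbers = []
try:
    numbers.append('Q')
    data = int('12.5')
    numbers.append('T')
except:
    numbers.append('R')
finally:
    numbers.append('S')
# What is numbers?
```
['Q', 'R', 'S']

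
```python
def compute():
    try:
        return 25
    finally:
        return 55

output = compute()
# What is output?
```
55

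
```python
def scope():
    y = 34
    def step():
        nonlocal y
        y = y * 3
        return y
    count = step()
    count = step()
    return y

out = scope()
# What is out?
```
306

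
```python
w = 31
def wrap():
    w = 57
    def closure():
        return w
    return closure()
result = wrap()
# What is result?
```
57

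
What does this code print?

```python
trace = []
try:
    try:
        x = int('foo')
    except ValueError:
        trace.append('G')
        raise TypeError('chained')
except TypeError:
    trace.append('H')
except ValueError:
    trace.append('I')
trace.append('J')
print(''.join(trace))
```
GHJ

TypeError raised and caught, original ValueError not re-raised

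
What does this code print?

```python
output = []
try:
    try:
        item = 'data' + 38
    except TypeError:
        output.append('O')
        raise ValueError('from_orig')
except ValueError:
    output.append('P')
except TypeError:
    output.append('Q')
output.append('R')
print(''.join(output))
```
OPR

ValueError raised and caught, original TypeError not re-raised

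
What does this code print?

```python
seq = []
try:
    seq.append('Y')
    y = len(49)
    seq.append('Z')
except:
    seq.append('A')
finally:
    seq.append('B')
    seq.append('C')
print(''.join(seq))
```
YABC

Code before exception runs, then except, then all of finally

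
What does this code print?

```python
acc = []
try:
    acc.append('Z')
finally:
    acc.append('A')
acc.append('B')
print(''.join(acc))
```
ZAB

try/finally without except, no exception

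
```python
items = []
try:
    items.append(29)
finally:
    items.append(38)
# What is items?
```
[29, 38]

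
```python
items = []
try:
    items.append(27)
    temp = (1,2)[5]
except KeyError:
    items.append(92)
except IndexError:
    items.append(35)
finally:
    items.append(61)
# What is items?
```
[27, 35, 61]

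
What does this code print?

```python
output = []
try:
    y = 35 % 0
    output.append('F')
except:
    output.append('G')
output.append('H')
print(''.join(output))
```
GH

Exception raised in try, caught by bare except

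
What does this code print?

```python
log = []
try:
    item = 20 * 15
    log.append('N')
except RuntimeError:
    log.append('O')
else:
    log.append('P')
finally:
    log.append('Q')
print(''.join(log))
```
NPQ

else runs before finally when no exception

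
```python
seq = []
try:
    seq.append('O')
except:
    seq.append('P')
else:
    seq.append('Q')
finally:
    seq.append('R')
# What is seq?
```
['O', 'Q', 'R']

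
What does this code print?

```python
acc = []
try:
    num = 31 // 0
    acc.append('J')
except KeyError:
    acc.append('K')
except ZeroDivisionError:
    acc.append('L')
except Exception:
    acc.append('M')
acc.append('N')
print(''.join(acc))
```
LN

ZeroDivisionError matches before generic Exception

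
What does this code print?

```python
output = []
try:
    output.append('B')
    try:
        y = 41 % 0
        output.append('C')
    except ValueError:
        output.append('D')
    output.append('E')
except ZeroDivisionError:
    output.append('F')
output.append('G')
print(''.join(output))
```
BFG

Inner handler doesn't match, propagates to outer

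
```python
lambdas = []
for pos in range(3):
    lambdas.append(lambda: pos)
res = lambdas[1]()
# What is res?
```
2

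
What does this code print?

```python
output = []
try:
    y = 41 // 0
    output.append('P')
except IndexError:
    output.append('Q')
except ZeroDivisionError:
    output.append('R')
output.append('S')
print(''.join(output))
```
RS

ZeroDivisionError is caught by its specific handler, not IndexError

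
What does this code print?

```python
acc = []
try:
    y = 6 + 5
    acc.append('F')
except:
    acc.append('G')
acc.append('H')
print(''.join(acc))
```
FH

No exception, try block completes normally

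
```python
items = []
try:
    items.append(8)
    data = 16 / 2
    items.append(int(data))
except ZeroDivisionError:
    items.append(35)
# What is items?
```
[8, 8]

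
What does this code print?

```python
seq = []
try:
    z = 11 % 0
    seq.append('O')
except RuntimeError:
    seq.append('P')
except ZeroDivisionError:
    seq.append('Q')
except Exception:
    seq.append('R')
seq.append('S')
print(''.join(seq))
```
QS

ZeroDivisionError matches before generic Exception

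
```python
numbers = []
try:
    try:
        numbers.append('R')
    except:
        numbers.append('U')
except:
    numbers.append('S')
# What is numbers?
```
['R']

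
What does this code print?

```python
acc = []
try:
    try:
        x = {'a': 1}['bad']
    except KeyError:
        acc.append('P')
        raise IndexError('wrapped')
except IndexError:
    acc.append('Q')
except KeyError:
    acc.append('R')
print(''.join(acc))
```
PQ

New IndexError raised, caught by outer IndexError handler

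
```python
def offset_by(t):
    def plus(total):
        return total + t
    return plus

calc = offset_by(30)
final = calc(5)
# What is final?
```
35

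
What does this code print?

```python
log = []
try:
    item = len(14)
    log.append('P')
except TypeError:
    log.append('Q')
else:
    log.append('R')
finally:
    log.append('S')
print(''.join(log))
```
QS

Exception: except runs, else skipped, finally runs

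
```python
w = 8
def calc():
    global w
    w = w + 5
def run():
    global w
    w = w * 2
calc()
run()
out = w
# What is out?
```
26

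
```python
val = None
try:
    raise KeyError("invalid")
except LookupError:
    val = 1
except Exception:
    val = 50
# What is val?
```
1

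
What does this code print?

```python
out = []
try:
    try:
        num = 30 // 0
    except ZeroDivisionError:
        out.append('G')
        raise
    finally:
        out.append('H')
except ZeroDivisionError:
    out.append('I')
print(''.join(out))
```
GHI

finally runs before re-raised exception propagates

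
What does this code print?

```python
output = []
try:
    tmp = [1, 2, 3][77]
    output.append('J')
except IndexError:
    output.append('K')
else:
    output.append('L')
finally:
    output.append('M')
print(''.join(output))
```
KM

Exception: except runs, else skipped, finally runs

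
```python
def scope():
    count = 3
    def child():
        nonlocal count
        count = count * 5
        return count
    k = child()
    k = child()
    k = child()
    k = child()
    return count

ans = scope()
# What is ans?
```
1875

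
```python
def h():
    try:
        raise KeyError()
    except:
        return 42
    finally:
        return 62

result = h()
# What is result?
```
62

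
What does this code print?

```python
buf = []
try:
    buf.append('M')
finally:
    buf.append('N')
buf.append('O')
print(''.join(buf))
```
MNO

try/finally without except, no exception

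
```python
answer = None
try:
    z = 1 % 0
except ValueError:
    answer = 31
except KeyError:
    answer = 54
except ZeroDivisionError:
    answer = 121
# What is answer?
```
121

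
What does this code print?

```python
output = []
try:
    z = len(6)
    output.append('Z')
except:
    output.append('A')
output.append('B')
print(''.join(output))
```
AB

Exception raised in try, caught by bare except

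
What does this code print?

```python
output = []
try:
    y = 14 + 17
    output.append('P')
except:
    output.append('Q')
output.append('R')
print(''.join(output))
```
PR

No exception, try block completes normally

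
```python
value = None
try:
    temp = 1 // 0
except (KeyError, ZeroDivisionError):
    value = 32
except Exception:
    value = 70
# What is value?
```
32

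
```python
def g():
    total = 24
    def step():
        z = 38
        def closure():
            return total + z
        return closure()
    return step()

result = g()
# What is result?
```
62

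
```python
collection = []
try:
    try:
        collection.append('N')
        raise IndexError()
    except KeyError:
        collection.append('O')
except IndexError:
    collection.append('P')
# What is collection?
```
['N', 'P']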